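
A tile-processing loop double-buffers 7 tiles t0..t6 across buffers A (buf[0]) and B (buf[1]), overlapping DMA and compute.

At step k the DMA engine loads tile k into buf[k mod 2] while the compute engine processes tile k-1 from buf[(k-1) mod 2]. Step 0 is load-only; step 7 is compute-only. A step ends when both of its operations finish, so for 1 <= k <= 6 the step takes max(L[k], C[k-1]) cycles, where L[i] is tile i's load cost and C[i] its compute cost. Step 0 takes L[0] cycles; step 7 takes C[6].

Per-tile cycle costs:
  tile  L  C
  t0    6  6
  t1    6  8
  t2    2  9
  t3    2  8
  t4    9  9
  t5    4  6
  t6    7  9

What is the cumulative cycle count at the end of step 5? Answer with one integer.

end_cycle[5] = 47

k=0 load=t0/6c comp=- wait=6 total=6
k=1 load=t1/6c comp=t0/6c wait=6 total=12
k=2 load=t2/2c comp=t1/8c wait=8 total=20
k=3 load=t3/2c comp=t2/9c wait=9 total=29
k=4 load=t4/9c comp=t3/8c wait=9 total=38
k=5 load=t5/4c comp=t4/9c wait=9 total=47
k=6 load=t6/7c comp=t5/6c wait=7 total=54
k=7 load=- comp=t6/9c wait=9 total=63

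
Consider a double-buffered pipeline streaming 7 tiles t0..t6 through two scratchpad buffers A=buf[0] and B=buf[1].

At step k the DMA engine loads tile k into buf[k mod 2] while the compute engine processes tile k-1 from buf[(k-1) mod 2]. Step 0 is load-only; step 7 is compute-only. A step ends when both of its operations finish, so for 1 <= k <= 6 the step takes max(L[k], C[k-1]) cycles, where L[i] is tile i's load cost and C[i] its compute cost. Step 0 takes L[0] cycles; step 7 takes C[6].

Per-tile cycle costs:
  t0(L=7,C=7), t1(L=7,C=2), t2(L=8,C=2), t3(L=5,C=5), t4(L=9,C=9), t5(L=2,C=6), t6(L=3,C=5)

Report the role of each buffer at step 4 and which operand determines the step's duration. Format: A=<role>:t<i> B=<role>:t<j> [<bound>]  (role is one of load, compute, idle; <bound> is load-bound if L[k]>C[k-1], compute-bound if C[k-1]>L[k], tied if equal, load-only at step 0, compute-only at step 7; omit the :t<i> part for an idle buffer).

step 4: A=load:t4 B=compute:t3 [load-bound]

k=0 load=t0/7c comp=- wait=7 total=7
k=1 load=t1/7c comp=t0/7c wait=7 total=14
k=2 load=t2/8c comp=t1/2c wait=8 total=22
k=3 load=t3/5c comp=t2/2c wait=5 total=27
k=4 load=t4/9c comp=t3/5c wait=9 total=36
k=5 load=t5/2c comp=t4/9c wait=9 total=45
k=6 load=t6/3c comp=t5/6c wait=6 total=51
k=7 load=- comp=t6/5c wait=5 total=56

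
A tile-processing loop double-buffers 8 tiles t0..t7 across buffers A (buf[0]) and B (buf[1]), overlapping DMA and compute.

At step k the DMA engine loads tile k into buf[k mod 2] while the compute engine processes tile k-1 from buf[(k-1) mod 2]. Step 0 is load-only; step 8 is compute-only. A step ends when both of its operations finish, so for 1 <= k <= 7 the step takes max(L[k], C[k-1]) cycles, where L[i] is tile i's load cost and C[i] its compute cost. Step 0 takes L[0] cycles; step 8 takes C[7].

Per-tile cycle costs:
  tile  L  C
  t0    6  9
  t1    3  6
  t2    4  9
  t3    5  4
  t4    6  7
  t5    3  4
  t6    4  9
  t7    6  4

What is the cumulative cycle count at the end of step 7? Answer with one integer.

end_cycle[7] = 56

  0. 6=6c; end=6; A:t0 B:-
  1. max(3,9)=9c; end=15; A:t0 B:t1
  2. max(4,6)=6c; end=21; A:t2 B:t1
  3. max(5,9)=9c; end=30; A:t2 B:t3
  4. max(6,4)=6c; end=36; A:t4 B:t3
  5. max(3,7)=7c; end=43; A:t4 B:t5
  6. max(4,4)=4c; end=47; A:t6 B:t5
  7. max(6,9)=9c; end=56; A:t6 B:t7
  8. 4=4c; end=60; A:t6 B:t7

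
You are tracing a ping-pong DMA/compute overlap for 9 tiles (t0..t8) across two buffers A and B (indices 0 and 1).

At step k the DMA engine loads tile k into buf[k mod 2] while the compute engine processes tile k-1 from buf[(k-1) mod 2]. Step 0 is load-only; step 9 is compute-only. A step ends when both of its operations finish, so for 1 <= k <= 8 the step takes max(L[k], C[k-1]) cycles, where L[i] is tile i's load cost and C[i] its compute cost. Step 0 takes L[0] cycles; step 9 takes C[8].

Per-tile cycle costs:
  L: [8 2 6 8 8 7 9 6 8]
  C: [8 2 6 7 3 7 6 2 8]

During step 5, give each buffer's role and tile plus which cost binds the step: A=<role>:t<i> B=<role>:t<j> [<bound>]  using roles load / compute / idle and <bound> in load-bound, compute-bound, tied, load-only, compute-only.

step 0: L[0]=8 → dur=8, Σ=8 | A=load:t0 B=idle [load-only]
step 1: L[1]=2 C[0]=8 → dur=8, Σ=16 | A=compute:t0 B=load:t1 [compute-bound]
step 2: L[2]=6 C[1]=2 → dur=6, Σ=22 | A=load:t2 B=compute:t1 [load-bound]
step 3: L[3]=8 C[2]=6 → dur=8, Σ=30 | A=compute:t2 B=load:t3 [load-bound]
step 4: L[4]=8 C[3]=7 → dur=8, Σ=38 | A=load:t4 B=compute:t3 [load-bound]
step 5: L[5]=7 C[4]=3 → dur=7, Σ=45 | A=compute:t4 B=load:t5 [load-bound]
step 6: L[6]=9 C[5]=7 → dur=9, Σ=54 | A=load:t6 B=compute:t5 [load-bound]
step 7: L[7]=6 C[6]=6 → dur=6, Σ=60 | A=compute:t6 B=load:t7 [tied]
step 8: L[8]=8 C[7]=2 → dur=8, Σ=68 | A=load:t8 B=compute:t7 [load-bound]
step 9: C[8]=8 → dur=8, Σ=76 | A=compute:t8 B=idle [compute-only]

step 5: A=compute:t4 B=load:t5 [load-bound]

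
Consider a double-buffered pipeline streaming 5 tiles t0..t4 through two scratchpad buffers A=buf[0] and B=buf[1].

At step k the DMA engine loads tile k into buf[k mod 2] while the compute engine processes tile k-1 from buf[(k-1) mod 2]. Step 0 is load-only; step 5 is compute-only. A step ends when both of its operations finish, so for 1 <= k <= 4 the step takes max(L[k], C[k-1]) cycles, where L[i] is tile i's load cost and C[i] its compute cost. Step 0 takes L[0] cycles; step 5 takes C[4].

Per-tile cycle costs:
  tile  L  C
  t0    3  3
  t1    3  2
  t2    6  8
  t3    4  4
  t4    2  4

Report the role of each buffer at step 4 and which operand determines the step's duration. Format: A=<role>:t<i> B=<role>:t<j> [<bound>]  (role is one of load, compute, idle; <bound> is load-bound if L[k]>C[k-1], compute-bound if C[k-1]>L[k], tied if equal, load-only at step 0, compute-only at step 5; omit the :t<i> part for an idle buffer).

step 4: A=load:t4 B=compute:t3 [compute-bound]

step 0: L[0]=3 → dur=3, Σ=3 | A=load:t0 B=idle [load-only]
step 1: L[1]=3 C[0]=3 → dur=3, Σ=6 | A=compute:t0 B=load:t1 [tied]
step 2: L[2]=6 C[1]=2 → dur=6, Σ=12 | A=load:t2 B=compute:t1 [load-bound]
step 3: L[3]=4 C[2]=8 → dur=8, Σ=20 | A=compute:t2 B=load:t3 [compute-bound]
step 4: L[4]=2 C[3]=4 → dur=4, Σ=24 | A=load:t4 B=compute:t3 [compute-bound]
step 5: C[4]=4 → dur=4, Σ=28 | A=compute:t4 B=idle [compute-only]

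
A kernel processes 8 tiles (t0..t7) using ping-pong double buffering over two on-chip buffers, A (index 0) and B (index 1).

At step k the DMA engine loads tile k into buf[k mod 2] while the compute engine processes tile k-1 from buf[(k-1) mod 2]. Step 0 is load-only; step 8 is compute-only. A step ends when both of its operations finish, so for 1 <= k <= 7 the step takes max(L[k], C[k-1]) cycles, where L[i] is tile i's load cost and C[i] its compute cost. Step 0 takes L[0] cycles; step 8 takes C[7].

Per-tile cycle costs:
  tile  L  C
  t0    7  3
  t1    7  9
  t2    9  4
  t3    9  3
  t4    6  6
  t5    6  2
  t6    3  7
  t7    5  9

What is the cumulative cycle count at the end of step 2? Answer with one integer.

  0. 7=7c; end=7; A:t0 B:-
  1. max(7,3)=7c; end=14; A:t0 B:t1
  2. max(9,9)=9c; end=23; A:t2 B:t1
  3. max(9,4)=9c; end=32; A:t2 B:t3
  4. max(6,3)=6c; end=38; A:t4 B:t3
  5. max(6,6)=6c; end=44; A:t4 B:t5
  6. max(3,2)=3c; end=47; A:t6 B:t5
  7. max(5,7)=7c; end=54; A:t6 B:t7
  8. 9=9c; end=63; A:t6 B:t7

end_cycle[2] = 23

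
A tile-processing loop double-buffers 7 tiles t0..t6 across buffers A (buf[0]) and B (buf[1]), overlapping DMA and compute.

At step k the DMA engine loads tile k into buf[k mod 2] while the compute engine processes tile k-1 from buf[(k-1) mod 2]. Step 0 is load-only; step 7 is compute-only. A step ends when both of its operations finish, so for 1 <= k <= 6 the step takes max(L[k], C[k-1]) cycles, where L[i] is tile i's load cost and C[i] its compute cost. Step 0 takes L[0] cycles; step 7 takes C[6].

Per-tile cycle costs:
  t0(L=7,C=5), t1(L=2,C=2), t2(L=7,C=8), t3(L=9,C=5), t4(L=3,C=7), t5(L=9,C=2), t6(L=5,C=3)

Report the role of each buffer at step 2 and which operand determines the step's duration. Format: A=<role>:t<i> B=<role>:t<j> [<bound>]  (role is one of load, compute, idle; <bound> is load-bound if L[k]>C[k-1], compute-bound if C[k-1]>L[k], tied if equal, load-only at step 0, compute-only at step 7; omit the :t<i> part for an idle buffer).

k=0 load=t0/7c comp=- wait=7 total=7
k=1 load=t1/2c comp=t0/5c wait=5 total=12
k=2 load=t2/7c comp=t1/2c wait=7 total=19
k=3 load=t3/9c comp=t2/8c wait=9 total=28
k=4 load=t4/3c comp=t3/5c wait=5 total=33
k=5 load=t5/9c comp=t4/7c wait=9 total=42
k=6 load=t6/5c comp=t5/2c wait=5 total=47
k=7 load=- comp=t6/3c wait=3 total=50

step 2: A=load:t2 B=compute:t1 [load-bound]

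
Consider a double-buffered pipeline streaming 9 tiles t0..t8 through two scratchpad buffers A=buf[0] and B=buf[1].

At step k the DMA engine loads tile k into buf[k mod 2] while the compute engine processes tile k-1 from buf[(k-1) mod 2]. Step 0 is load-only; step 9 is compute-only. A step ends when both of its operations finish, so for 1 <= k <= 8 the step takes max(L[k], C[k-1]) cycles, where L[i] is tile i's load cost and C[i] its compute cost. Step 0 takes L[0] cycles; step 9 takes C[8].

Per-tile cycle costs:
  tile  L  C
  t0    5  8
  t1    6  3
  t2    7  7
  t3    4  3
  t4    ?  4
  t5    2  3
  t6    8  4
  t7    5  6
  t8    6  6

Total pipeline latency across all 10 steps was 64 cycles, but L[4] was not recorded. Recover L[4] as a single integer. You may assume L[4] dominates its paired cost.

step 0: dur = L[0]=5 = 5
step 1: dur = max(L[1]=6, C[0]=8) = 8
step 2: dur = max(L[2]=7, C[1]=3) = 7
step 3: dur = max(L[3]=4, C[2]=7) = 7
step 4: dur = max(L[4]=?, C[3]=3) = L[4]  (unknown; binding)
step 5: dur = max(L[5]=2, C[4]=4) = 4
step 6: dur = max(L[6]=8, C[5]=3) = 8
step 7: dur = max(L[7]=5, C[6]=4) = 5
step 8: dur = max(L[8]=6, C[7]=6) = 6
step 9: dur = C[8]=6 = 6
sum of known step durations = 56
dur[4] = total - known = 64 - 56 = 8
L[4] is the binding max in step 4, so L[4] = dur[4] = 8

L[4] = 8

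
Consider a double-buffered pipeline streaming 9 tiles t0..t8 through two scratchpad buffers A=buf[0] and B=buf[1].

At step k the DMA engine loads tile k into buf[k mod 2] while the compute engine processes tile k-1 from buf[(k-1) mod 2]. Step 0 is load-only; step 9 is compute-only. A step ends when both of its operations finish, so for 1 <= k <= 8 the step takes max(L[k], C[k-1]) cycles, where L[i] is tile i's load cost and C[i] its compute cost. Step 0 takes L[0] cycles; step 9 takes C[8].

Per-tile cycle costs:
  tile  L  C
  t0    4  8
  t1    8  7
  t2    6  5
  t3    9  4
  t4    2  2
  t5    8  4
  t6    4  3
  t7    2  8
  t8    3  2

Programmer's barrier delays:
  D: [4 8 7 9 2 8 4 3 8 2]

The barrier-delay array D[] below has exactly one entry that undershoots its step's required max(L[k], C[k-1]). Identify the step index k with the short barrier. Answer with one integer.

hazard at step 4

k=0 barrier L[0]=4→4c, D[0]=4 ok
k=1 barrier max(L[1]=8,C[0]=8)→8c, D[1]=8 ok
k=2 barrier max(L[2]=6,C[1]=7)→7c, D[2]=7 ok
k=3 barrier max(L[3]=9,C[2]=5)→9c, D[3]=9 ok
k=4 barrier max(L[4]=2,C[3]=4)→4c, D[4]=2 SHORT
k=5 barrier max(L[5]=8,C[4]=2)→8c, D[5]=8 ok
k=6 barrier max(L[6]=4,C[5]=4)→4c, D[6]=4 ok
k=7 barrier max(L[7]=2,C[6]=3)→3c, D[7]=3 ok
k=8 barrier max(L[8]=3,C[7]=8)→8c, D[8]=8 ok
k=9 barrier C[8]=2→2c, D[9]=2 ok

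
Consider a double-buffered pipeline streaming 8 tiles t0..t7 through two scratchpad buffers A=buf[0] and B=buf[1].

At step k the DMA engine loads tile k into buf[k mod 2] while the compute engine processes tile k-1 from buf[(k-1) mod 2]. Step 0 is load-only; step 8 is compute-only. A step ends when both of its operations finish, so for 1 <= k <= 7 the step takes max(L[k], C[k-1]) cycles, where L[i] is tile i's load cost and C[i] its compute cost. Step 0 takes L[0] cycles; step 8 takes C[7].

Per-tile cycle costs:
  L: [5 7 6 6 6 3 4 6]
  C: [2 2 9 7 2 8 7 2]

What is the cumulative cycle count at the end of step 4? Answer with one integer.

end_cycle[4] = 34

k=0 load=t0/5c comp=- wait=5 total=5
k=1 load=t1/7c comp=t0/2c wait=7 total=12
k=2 load=t2/6c comp=t1/2c wait=6 total=18
k=3 load=t3/6c comp=t2/9c wait=9 total=27
k=4 load=t4/6c comp=t3/7c wait=7 total=34
k=5 load=t5/3c comp=t4/2c wait=3 total=37
k=6 load=t6/4c comp=t5/8c wait=8 total=45
k=7 load=t7/6c comp=t6/7c wait=7 total=52
k=8 load=- comp=t7/2c wait=2 total=54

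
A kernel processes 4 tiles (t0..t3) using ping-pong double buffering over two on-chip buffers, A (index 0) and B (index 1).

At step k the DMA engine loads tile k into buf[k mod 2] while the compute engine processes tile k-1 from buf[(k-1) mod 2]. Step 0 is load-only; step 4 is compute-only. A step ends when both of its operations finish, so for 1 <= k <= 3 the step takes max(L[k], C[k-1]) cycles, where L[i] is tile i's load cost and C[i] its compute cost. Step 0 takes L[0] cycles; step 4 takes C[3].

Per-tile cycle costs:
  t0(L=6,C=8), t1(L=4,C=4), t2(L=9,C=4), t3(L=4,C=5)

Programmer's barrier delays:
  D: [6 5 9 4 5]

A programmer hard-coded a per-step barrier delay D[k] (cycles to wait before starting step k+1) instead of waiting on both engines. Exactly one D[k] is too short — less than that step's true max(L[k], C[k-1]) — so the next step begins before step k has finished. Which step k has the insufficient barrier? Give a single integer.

k=0 barrier L[0]=6→6c, D[0]=6 ok
k=1 barrier max(L[1]=4,C[0]=8)→8c, D[1]=5 SHORT
k=2 barrier max(L[2]=9,C[1]=4)→9c, D[2]=9 ok
k=3 barrier max(L[3]=4,C[2]=4)→4c, D[3]=4 ok
k=4 barrier C[3]=5→5c, D[4]=5 ok

hazard at step 1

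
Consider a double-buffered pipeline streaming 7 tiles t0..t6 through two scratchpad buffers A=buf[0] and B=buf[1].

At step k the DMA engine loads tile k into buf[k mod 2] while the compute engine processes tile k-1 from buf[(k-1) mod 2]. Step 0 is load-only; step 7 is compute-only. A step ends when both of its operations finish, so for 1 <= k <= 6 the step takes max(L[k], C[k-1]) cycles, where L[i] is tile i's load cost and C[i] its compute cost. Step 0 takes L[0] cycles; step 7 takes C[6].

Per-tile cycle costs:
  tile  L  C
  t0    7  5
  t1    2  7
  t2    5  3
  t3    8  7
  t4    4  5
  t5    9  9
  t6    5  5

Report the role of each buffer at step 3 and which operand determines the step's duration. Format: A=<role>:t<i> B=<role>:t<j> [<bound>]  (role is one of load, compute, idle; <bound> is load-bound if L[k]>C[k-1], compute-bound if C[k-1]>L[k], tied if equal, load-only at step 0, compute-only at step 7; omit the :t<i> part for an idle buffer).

[0] DMA t0→A (7c) ∥ CU idle ⇒ 7c, clock 7
[1] DMA t1→B (2c) ∥ CU A:t0 (5c) ⇒ 5c, clock 12
[2] DMA t2→A (5c) ∥ CU B:t1 (7c) ⇒ 7c, clock 19
[3] DMA t3→B (8c) ∥ CU A:t2 (3c) ⇒ 8c, clock 27
[4] DMA t4→A (4c) ∥ CU B:t3 (7c) ⇒ 7c, clock 34
[5] DMA t5→B (9c) ∥ CU A:t4 (5c) ⇒ 9c, clock 43
[6] DMA t6→A (5c) ∥ CU B:t5 (9c) ⇒ 9c, clock 52
[7] DMA idle ∥ CU A:t6 (5c) ⇒ 5c, clock 57

step 3: A=compute:t2 B=load:t3 [load-bound]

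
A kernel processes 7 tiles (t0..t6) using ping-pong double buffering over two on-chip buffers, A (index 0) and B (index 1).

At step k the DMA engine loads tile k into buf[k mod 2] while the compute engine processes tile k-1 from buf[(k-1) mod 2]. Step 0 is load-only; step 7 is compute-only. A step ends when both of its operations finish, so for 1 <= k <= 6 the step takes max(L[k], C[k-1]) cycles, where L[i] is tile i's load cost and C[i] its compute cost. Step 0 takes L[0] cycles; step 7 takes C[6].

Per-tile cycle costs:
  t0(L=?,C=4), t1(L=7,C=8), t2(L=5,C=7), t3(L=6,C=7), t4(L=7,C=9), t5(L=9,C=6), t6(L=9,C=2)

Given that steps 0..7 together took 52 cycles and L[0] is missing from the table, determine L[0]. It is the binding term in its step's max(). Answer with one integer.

step 0: dur = L[0]=? = L[0]  (unknown; binding)
step 1: dur = max(L[1]=7, C[0]=4) = 7
step 2: dur = max(L[2]=5, C[1]=8) = 8
step 3: dur = max(L[3]=6, C[2]=7) = 7
step 4: dur = max(L[4]=7, C[3]=7) = 7
step 5: dur = max(L[5]=9, C[4]=9) = 9
step 6: dur = max(L[6]=9, C[5]=6) = 9
step 7: dur = C[6]=2 = 2
sum of known step durations = 49
dur[0] = total - known = 52 - 49 = 3
L[0] is the binding max in step 0, so L[0] = dur[0] = 3

L[0] = 3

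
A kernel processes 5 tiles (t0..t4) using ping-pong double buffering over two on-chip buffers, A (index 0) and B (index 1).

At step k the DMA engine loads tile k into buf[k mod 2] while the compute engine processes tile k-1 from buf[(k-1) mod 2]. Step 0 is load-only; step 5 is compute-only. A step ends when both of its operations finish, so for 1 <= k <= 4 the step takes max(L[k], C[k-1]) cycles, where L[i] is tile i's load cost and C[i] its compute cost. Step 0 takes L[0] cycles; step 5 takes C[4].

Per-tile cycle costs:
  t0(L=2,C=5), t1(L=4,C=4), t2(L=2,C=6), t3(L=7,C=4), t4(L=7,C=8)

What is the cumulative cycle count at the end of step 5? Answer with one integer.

end_cycle[5] = 33

k=0 load=t0/2c comp=- wait=2 total=2
k=1 load=t1/4c comp=t0/5c wait=5 total=7
k=2 load=t2/2c comp=t1/4c wait=4 total=11
k=3 load=t3/7c comp=t2/6c wait=7 total=18
k=4 load=t4/7c comp=t3/4c wait=7 total=25
k=5 load=- comp=t4/8c wait=8 total=33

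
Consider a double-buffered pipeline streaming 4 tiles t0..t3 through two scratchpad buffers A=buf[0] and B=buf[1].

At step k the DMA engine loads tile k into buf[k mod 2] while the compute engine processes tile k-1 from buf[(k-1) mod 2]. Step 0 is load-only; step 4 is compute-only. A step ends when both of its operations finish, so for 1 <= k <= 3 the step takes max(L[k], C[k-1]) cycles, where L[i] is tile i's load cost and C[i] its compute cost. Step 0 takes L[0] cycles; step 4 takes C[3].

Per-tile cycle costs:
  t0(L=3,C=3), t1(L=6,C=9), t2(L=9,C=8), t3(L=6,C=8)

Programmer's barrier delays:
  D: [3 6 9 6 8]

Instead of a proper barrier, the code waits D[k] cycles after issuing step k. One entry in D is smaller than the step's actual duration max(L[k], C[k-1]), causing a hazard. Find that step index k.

hazard at step 3

k=0 barrier L[0]=3→3c, D[0]=3 ok
k=1 barrier max(L[1]=6,C[0]=3)→6c, D[1]=6 ok
k=2 barrier max(L[2]=9,C[1]=9)→9c, D[2]=9 ok
k=3 barrier max(L[3]=6,C[2]=8)→8c, D[3]=6 SHORT
k=4 barrier C[3]=8→8c, D[4]=8 ok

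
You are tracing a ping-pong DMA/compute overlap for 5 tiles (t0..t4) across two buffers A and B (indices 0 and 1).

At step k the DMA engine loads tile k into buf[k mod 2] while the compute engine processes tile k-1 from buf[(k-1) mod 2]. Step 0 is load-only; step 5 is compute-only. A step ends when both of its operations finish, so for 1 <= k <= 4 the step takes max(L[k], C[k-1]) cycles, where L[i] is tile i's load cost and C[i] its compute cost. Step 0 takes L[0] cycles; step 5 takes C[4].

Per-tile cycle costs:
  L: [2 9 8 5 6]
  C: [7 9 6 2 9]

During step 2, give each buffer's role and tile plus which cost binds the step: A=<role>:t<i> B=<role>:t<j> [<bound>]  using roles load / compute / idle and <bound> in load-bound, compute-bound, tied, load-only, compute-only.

step 2: A=load:t2 B=compute:t1 [compute-bound]

  0. 2=2c; end=2; A:t0 B:-
  1. max(9,7)=9c; end=11; A:t0 B:t1
  2. max(8,9)=9c; end=20; A:t2 B:t1
  3. max(5,6)=6c; end=26; A:t2 B:t3
  4. max(6,2)=6c; end=32; A:t4 B:t3
  5. 9=9c; end=41; A:t4 B:t3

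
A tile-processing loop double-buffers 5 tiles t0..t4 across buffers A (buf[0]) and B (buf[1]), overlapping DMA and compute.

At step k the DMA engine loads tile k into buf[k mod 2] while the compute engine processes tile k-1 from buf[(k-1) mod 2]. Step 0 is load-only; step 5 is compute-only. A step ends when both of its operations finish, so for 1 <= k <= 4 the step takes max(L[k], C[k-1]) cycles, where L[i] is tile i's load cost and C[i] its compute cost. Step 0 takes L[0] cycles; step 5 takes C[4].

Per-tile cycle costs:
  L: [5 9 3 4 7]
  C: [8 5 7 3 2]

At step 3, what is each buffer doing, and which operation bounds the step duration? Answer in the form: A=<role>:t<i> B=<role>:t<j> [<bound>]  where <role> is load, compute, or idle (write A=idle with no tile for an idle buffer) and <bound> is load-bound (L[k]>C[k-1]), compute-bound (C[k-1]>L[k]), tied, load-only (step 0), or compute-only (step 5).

  0. 5=5c; end=5; A:t0 B:-
  1. max(9,8)=9c; end=14; A:t0 B:t1
  2. max(3,5)=5c; end=19; A:t2 B:t1
  3. max(4,7)=7c; end=26; A:t2 B:t3
  4. max(7,3)=7c; end=33; A:t4 B:t3
  5. 2=2c; end=35; A:t4 B:t3

step 3: A=compute:t2 B=load:t3 [compute-bound]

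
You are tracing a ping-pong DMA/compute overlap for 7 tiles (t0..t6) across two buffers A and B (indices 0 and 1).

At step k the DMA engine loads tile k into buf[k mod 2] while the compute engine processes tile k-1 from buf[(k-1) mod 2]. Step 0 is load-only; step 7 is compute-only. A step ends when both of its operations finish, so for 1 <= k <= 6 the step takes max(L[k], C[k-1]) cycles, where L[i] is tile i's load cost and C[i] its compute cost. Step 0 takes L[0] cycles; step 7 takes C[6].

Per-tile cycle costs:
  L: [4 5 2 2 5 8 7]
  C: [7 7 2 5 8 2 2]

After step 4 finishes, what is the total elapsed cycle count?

  0. 4=4c; end=4; A:t0 B:-
  1. max(5,7)=7c; end=11; A:t0 B:t1
  2. max(2,7)=7c; end=18; A:t2 B:t1
  3. max(2,2)=2c; end=20; A:t2 B:t3
  4. max(5,5)=5c; end=25; A:t4 B:t3
  5. max(8,8)=8c; end=33; A:t4 B:t5
  6. max(7,2)=7c; end=40; A:t6 B:t5
  7. 2=2c; end=42; A:t6 B:t5

end_cycle[4] = 25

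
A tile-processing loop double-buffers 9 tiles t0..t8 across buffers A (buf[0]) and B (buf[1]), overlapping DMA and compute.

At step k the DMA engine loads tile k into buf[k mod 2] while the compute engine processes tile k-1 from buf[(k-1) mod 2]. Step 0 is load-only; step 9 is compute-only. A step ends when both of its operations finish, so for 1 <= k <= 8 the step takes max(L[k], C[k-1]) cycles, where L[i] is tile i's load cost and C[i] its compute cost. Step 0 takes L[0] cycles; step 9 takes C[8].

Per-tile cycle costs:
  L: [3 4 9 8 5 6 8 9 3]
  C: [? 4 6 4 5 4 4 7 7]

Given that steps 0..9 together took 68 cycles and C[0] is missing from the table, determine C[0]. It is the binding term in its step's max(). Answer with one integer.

C[0] = 6

step 0 → dur = L[0]=3 = 3
step 1 → dur = max(L[1]=4, C[0]=?) = C[0]  (unknown; binding)
step 2 → dur = max(L[2]=9, C[1]=4) = 9
step 3 → dur = max(L[3]=8, C[2]=6) = 8
step 4 → dur = max(L[4]=5, C[3]=4) = 5
step 5 → dur = max(L[5]=6, C[4]=5) = 6
step 6 → dur = max(L[6]=8, C[5]=4) = 8
step 7 → dur = max(L[7]=9, C[6]=4) = 9
step 8 → dur = max(L[8]=3, C[7]=7) = 7
step 9 → dur = C[8]=7 = 7
sum of known step durations = 62
dur[1] = total - known = 68 - 62 = 6
C[0] is the binding max in step 1, so C[0] = dur[1] = 6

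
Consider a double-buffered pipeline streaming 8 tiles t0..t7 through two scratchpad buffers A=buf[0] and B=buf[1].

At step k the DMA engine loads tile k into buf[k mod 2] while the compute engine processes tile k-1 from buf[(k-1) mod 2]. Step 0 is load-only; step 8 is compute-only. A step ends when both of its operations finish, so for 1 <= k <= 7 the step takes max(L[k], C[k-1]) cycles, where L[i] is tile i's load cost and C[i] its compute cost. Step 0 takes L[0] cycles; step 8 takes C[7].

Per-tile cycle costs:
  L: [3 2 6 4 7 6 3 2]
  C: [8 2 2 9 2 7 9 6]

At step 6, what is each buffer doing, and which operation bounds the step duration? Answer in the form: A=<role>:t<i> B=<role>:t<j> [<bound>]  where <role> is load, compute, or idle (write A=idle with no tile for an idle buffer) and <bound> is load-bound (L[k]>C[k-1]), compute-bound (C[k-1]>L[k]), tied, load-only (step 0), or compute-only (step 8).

step 6: A=load:t6 B=compute:t5 [compute-bound]

step 0: L[0]=3 → dur=3, Σ=3 | A=load:t0 B=idle [load-only]
step 1: L[1]=2 C[0]=8 → dur=8, Σ=11 | A=compute:t0 B=load:t1 [compute-bound]
step 2: L[2]=6 C[1]=2 → dur=6, Σ=17 | A=load:t2 B=compute:t1 [load-bound]
step 3: L[3]=4 C[2]=2 → dur=4, Σ=21 | A=compute:t2 B=load:t3 [load-bound]
step 4: L[4]=7 C[3]=9 → dur=9, Σ=30 | A=load:t4 B=compute:t3 [compute-bound]
step 5: L[5]=6 C[4]=2 → dur=6, Σ=36 | A=compute:t4 B=load:t5 [load-bound]
step 6: L[6]=3 C[5]=7 → dur=7, Σ=43 | A=load:t6 B=compute:t5 [compute-bound]
step 7: L[7]=2 C[6]=9 → dur=9, Σ=52 | A=compute:t6 B=load:t7 [compute-bound]
step 8: C[7]=6 → dur=6, Σ=58 | A=idle B=compute:t7 [compute-only]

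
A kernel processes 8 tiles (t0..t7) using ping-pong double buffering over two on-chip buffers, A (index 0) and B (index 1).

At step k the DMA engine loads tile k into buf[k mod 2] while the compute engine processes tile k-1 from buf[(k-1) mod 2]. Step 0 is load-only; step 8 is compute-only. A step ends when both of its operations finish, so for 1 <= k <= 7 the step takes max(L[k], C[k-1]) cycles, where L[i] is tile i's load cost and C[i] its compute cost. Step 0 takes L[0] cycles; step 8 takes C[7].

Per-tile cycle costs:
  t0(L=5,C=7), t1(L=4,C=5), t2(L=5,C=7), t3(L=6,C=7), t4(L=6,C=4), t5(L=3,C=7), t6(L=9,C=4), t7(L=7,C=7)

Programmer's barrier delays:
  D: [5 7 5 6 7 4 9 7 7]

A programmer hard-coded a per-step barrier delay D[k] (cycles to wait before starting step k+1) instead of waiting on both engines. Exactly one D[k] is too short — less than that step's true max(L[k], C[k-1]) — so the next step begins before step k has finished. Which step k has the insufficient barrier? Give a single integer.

step 0: need L[0]=5 = 5; D[0]=5 ok
step 1: need max(L[1]=4,C[0]=7) = 7; D[1]=7 ok
step 2: need max(L[2]=5,C[1]=5) = 5; D[2]=5 ok
step 3: need max(L[3]=6,C[2]=7) = 7; D[3]=6 SHORT
step 4: need max(L[4]=6,C[3]=7) = 7; D[4]=7 ok
step 5: need max(L[5]=3,C[4]=4) = 4; D[5]=4 ok
step 6: need max(L[6]=9,C[5]=7) = 9; D[6]=9 ok
step 7: need max(L[7]=7,C[6]=4) = 7; D[7]=7 ok
step 8: need C[7]=7 = 7; D[8]=7 ok

hazard at step 3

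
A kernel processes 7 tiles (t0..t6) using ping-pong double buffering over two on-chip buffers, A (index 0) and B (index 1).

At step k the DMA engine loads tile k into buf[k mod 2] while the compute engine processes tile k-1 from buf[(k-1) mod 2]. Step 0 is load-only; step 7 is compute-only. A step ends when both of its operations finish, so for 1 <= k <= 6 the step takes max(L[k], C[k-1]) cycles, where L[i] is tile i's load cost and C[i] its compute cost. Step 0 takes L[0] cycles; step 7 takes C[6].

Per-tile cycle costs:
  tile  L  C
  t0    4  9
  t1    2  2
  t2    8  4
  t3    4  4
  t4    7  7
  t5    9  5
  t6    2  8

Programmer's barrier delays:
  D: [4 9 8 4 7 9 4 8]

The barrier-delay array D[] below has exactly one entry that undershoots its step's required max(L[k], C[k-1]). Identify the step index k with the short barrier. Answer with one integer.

hazard at step 6

step 0: need L[0]=4 = 4; D[0]=4 ok
step 1: need max(L[1]=2,C[0]=9) = 9; D[1]=9 ok
step 2: need max(L[2]=8,C[1]=2) = 8; D[2]=8 ok
step 3: need max(L[3]=4,C[2]=4) = 4; D[3]=4 ok
step 4: need max(L[4]=7,C[3]=4) = 7; D[4]=7 ok
step 5: need max(L[5]=9,C[4]=7) = 9; D[5]=9 ok
step 6: need max(L[6]=2,C[5]=5) = 5; D[6]=4 SHORT
step 7: need C[6]=8 = 8; D[7]=8 ok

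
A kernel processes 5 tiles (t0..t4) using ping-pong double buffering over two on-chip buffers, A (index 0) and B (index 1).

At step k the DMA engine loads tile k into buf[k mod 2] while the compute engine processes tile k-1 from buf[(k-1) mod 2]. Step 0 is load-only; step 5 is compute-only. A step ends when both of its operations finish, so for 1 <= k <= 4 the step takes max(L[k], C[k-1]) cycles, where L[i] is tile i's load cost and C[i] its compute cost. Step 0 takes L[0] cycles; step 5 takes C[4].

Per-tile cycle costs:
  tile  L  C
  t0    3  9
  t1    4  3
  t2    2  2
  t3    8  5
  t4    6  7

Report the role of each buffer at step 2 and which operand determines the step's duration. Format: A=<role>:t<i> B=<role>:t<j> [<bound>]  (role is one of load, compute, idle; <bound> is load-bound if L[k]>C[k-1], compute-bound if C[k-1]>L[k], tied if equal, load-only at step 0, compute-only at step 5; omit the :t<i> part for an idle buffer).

step 2: A=load:t2 B=compute:t1 [compute-bound]

  0. 3=3c; end=3; A:t0 B:-
  1. max(4,9)=9c; end=12; A:t0 B:t1
  2. max(2,3)=3c; end=15; A:t2 B:t1
  3. max(8,2)=8c; end=23; A:t2 B:t3
  4. max(6,5)=6c; end=29; A:t4 B:t3
  5. 7=7c; end=36; A:t4 B:t3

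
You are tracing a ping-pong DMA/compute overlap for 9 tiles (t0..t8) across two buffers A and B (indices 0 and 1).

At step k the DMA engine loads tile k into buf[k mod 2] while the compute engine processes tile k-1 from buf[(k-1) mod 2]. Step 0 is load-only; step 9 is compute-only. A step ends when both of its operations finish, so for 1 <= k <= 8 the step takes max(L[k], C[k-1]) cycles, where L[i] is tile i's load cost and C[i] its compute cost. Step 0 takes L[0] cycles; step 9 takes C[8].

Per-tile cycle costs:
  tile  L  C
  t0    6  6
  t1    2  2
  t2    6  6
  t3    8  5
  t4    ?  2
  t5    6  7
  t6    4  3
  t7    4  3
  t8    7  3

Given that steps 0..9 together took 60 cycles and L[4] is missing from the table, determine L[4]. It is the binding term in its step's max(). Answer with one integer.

step 0 → dur = L[0]=6 = 6
step 1 → dur = max(L[1]=2, C[0]=6) = 6
step 2 → dur = max(L[2]=6, C[1]=2) = 6
step 3 → dur = max(L[3]=8, C[2]=6) = 8
step 4 → dur = max(L[4]=?, C[3]=5) = L[4]  (unknown; binding)
step 5 → dur = max(L[5]=6, C[4]=2) = 6
step 6 → dur = max(L[6]=4, C[5]=7) = 7
step 7 → dur = max(L[7]=4, C[6]=3) = 4
step 8 → dur = max(L[8]=7, C[7]=3) = 7
step 9 → dur = C[8]=3 = 3
sum of known step durations = 53
dur[4] = total - known = 60 - 53 = 7
L[4] is the binding max in step 4, so L[4] = dur[4] = 7

L[4] = 7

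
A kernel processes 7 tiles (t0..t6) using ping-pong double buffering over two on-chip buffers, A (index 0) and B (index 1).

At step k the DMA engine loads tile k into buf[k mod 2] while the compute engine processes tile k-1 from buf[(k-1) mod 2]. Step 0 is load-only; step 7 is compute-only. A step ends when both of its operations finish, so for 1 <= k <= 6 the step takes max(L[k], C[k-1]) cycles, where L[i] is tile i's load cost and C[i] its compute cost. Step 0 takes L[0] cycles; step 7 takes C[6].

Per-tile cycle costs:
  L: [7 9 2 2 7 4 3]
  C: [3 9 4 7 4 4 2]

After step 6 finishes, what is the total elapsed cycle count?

end_cycle[6] = 44

k=0 load=t0/7c comp=- wait=7 total=7
k=1 load=t1/9c comp=t0/3c wait=9 total=16
k=2 load=t2/2c comp=t1/9c wait=9 total=25
k=3 load=t3/2c comp=t2/4c wait=4 total=29
k=4 load=t4/7c comp=t3/7c wait=7 total=36
k=5 load=t5/4c comp=t4/4c wait=4 total=40
k=6 load=t6/3c comp=t5/4c wait=4 total=44
k=7 load=- comp=t6/2c wait=2 total=46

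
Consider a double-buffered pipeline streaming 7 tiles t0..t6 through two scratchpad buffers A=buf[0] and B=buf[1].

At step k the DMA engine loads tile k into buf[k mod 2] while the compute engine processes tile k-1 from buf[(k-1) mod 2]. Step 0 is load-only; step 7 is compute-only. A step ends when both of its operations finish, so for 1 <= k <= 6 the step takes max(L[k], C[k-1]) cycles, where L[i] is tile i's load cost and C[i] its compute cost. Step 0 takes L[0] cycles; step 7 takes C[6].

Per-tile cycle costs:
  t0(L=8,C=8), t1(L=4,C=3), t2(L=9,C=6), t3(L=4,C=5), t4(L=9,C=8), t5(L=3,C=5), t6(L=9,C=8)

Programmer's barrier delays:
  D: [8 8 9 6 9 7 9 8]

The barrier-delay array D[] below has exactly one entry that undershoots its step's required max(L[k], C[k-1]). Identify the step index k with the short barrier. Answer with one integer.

k=0 barrier L[0]=8→8c, D[0]=8 ok
k=1 barrier max(L[1]=4,C[0]=8)→8c, D[1]=8 ok
k=2 barrier max(L[2]=9,C[1]=3)→9c, D[2]=9 ok
k=3 barrier max(L[3]=4,C[2]=6)→6c, D[3]=6 ok
k=4 barrier max(L[4]=9,C[3]=5)→9c, D[4]=9 ok
k=5 barrier max(L[5]=3,C[4]=8)→8c, D[5]=7 SHORT
k=6 barrier max(L[6]=9,C[5]=5)→9c, D[6]=9 ok
k=7 barrier C[6]=8→8c, D[7]=8 ok

hazard at step 5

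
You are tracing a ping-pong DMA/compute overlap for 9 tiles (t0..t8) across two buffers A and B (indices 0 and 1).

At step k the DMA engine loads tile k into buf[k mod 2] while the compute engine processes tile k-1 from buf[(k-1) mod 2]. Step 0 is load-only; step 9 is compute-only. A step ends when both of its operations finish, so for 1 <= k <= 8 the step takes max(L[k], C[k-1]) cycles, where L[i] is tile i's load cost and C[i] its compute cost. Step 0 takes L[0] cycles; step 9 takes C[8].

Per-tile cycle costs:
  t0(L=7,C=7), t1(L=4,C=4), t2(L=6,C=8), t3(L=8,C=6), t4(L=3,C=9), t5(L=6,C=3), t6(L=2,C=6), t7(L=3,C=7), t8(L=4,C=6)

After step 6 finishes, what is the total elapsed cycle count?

end_cycle[6] = 46

step 0: L[0]=7 → dur=7, Σ=7 | A=load:t0 B=idle [load-only]
step 1: L[1]=4 C[0]=7 → dur=7, Σ=14 | A=compute:t0 B=load:t1 [compute-bound]
step 2: L[2]=6 C[1]=4 → dur=6, Σ=20 | A=load:t2 B=compute:t1 [load-bound]
step 3: L[3]=8 C[2]=8 → dur=8, Σ=28 | A=compute:t2 B=load:t3 [tied]
step 4: L[4]=3 C[3]=6 → dur=6, Σ=34 | A=load:t4 B=compute:t3 [compute-bound]
step 5: L[5]=6 C[4]=9 → dur=9, Σ=43 | A=compute:t4 B=load:t5 [compute-bound]
step 6: L[6]=2 C[5]=3 → dur=3, Σ=46 | A=load:t6 B=compute:t5 [compute-bound]
step 7: L[7]=3 C[6]=6 → dur=6, Σ=52 | A=compute:t6 B=load:t7 [compute-bound]
step 8: L[8]=4 C[7]=7 → dur=7, Σ=59 | A=load:t8 B=compute:t7 [compute-bound]
step 9: C[8]=6 → dur=6, Σ=65 | A=compute:t8 B=idle [compute-only]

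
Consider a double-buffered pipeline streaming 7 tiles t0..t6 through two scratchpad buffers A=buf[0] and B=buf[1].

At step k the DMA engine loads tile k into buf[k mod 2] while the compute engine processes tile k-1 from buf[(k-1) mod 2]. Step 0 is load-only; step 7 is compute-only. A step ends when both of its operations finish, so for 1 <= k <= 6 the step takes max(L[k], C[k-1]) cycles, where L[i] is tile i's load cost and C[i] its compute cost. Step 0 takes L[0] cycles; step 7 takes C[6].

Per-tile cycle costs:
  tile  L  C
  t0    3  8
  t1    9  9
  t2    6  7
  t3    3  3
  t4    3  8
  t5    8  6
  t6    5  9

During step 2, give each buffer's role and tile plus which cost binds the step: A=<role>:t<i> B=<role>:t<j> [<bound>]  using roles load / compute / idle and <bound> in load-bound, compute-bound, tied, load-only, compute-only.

step 2: A=load:t2 B=compute:t1 [compute-bound]

step 0: L[0]=3 → dur=3, Σ=3 | A=load:t0 B=idle [load-only]
step 1: L[1]=9 C[0]=8 → dur=9, Σ=12 | A=compute:t0 B=load:t1 [load-bound]
step 2: L[2]=6 C[1]=9 → dur=9, Σ=21 | A=load:t2 B=compute:t1 [compute-bound]
step 3: L[3]=3 C[2]=7 → dur=7, Σ=28 | A=compute:t2 B=load:t3 [compute-bound]
step 4: L[4]=3 C[3]=3 → dur=3, Σ=31 | A=load:t4 B=compute:t3 [tied]
step 5: L[5]=8 C[4]=8 → dur=8, Σ=39 | A=compute:t4 B=load:t5 [tied]
step 6: L[6]=5 C[5]=6 → dur=6, Σ=45 | A=load:t6 B=compute:t5 [compute-bound]
step 7: C[6]=9 → dur=9, Σ=54 | A=compute:t6 B=idle [compute-only]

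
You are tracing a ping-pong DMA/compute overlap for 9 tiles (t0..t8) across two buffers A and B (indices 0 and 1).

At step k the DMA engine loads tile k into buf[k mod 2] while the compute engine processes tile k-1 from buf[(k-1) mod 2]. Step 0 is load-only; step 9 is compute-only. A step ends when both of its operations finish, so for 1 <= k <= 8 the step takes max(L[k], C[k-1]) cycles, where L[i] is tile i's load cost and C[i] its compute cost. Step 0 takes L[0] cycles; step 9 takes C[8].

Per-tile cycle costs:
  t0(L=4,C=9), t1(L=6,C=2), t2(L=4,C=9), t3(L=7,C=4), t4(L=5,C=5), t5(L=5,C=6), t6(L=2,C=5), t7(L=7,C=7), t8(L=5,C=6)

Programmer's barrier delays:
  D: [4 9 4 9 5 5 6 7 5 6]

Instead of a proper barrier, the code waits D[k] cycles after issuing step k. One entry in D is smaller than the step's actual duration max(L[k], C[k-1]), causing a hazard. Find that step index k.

hazard at step 8

k=0 barrier L[0]=4→4c, D[0]=4 ok
k=1 barrier max(L[1]=6,C[0]=9)→9c, D[1]=9 ok
k=2 barrier max(L[2]=4,C[1]=2)→4c, D[2]=4 ok
k=3 barrier max(L[3]=7,C[2]=9)→9c, D[3]=9 ok
k=4 barrier max(L[4]=5,C[3]=4)→5c, D[4]=5 ok
k=5 barrier max(L[5]=5,C[4]=5)→5c, D[5]=5 ok
k=6 barrier max(L[6]=2,C[5]=6)→6c, D[6]=6 ok
k=7 barrier max(L[7]=7,C[6]=5)→7c, D[7]=7 ok
k=8 barrier max(L[8]=5,C[7]=7)→7c, D[8]=5 SHORT
k=9 barrier C[8]=6→6c, D[9]=6 ok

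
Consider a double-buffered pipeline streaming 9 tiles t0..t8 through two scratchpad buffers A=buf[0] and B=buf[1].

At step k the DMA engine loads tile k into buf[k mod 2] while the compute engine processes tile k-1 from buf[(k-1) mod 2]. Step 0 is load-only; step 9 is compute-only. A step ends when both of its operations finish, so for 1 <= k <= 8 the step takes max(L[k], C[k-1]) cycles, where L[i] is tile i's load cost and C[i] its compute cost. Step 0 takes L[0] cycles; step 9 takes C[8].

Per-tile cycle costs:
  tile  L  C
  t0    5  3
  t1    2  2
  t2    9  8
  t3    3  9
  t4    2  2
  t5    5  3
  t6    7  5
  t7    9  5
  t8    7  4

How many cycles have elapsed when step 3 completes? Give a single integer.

end_cycle[3] = 25

step 0: L[0]=5 → dur=5, Σ=5 | A=load:t0 B=idle [load-only]
step 1: L[1]=2 C[0]=3 → dur=3, Σ=8 | A=compute:t0 B=load:t1 [compute-bound]
step 2: L[2]=9 C[1]=2 → dur=9, Σ=17 | A=load:t2 B=compute:t1 [load-bound]
step 3: L[3]=3 C[2]=8 → dur=8, Σ=25 | A=compute:t2 B=load:t3 [compute-bound]
step 4: L[4]=2 C[3]=9 → dur=9, Σ=34 | A=load:t4 B=compute:t3 [compute-bound]
step 5: L[5]=5 C[4]=2 → dur=5, Σ=39 | A=compute:t4 B=load:t5 [load-bound]
step 6: L[6]=7 C[5]=3 → dur=7, Σ=46 | A=load:t6 B=compute:t5 [load-bound]
step 7: L[7]=9 C[6]=5 → dur=9, Σ=55 | A=compute:t6 B=load:t7 [load-bound]
step 8: L[8]=7 C[7]=5 → dur=7, Σ=62 | A=load:t8 B=compute:t7 [load-bound]
step 9: C[8]=4 → dur=4, Σ=66 | A=compute:t8 B=idle [compute-only]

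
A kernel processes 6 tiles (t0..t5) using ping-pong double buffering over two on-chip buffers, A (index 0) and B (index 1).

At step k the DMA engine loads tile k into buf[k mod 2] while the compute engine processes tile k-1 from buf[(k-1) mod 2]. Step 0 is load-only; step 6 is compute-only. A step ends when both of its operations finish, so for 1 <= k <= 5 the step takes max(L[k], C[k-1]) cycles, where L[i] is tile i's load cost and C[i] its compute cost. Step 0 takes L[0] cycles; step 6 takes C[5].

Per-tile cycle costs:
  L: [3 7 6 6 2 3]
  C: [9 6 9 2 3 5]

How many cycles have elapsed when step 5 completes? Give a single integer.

end_cycle[5] = 32

k=0 load=t0/3c comp=- wait=3 total=3
k=1 load=t1/7c comp=t0/9c wait=9 total=12
k=2 load=t2/6c comp=t1/6c wait=6 total=18
k=3 load=t3/6c comp=t2/9c wait=9 total=27
k=4 load=t4/2c comp=t3/2c wait=2 total=29
k=5 load=t5/3c comp=t4/3c wait=3 total=32
k=6 load=- comp=t5/5c wait=5 total=37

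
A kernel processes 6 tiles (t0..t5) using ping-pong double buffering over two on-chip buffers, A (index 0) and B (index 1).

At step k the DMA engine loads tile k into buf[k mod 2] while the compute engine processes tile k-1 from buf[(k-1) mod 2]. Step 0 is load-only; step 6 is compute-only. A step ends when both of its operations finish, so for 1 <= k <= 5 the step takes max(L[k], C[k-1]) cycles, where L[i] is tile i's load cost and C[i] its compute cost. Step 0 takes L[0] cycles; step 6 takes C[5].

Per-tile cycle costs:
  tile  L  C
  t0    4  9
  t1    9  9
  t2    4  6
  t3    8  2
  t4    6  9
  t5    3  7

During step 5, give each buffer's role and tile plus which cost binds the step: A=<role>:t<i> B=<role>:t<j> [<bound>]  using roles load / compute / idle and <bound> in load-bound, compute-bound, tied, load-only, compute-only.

[0] DMA t0→A (4c) ∥ CU idle ⇒ 4c, clock 4
[1] DMA t1→B (9c) ∥ CU A:t0 (9c) ⇒ 9c, clock 13
[2] DMA t2→A (4c) ∥ CU B:t1 (9c) ⇒ 9c, clock 22
[3] DMA t3→B (8c) ∥ CU A:t2 (6c) ⇒ 8c, clock 30
[4] DMA t4→A (6c) ∥ CU B:t3 (2c) ⇒ 6c, clock 36
[5] DMA t5→B (3c) ∥ CU A:t4 (9c) ⇒ 9c, clock 45
[6] DMA idle ∥ CU B:t5 (7c) ⇒ 7c, clock 52

step 5: A=compute:t4 B=load:t5 [compute-bound]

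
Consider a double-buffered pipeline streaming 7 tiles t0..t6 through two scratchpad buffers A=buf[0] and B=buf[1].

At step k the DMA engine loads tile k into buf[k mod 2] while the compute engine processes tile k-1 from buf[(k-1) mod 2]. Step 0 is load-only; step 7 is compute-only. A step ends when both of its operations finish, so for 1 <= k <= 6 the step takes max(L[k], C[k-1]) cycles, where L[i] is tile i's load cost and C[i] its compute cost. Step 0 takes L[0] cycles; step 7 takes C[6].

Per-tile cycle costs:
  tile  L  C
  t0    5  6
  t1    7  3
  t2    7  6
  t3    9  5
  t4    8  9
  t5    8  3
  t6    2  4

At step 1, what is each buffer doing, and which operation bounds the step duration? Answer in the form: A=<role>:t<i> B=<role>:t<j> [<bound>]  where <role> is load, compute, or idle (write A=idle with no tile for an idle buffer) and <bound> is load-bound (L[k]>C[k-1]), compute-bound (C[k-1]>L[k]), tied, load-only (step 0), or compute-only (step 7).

  0. 5=5c; end=5; A:t0 B:-
  1. max(7,6)=7c; end=12; A:t0 B:t1
  2. max(7,3)=7c; end=19; A:t2 B:t1
  3. max(9,6)=9c; end=28; A:t2 B:t3
  4. max(8,5)=8c; end=36; A:t4 B:t3
  5. max(8,9)=9c; end=45; A:t4 B:t5
  6. max(2,3)=3c; end=48; A:t6 B:t5
  7. 4=4c; end=52; A:t6 B:t5

step 1: A=compute:t0 B=load:t1 [load-bound]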